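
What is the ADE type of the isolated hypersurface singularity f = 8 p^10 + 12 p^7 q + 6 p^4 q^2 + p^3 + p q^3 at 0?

E7

The Hessian of f at 0 has rank 0. Corank 2; j^3 = p^3 is a perfect cube, so E-series; the 4-jet and mu = 7 give E_7.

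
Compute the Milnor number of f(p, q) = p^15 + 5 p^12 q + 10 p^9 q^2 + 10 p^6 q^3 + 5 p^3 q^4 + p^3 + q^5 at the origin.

The Hessian of f at 0 has rank 0. Corank 2; j^3 = p^3 is a perfect cube, so E-series; the 5-jet and mu = 8 give E_8.

8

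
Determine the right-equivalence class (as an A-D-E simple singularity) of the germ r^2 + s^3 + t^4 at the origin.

E6

The Hessian of f at 0 has rank 1. Corank 2; j^3 = s^3 is a perfect cube, so E-series; the 4-jet and mu = 6 give E_6.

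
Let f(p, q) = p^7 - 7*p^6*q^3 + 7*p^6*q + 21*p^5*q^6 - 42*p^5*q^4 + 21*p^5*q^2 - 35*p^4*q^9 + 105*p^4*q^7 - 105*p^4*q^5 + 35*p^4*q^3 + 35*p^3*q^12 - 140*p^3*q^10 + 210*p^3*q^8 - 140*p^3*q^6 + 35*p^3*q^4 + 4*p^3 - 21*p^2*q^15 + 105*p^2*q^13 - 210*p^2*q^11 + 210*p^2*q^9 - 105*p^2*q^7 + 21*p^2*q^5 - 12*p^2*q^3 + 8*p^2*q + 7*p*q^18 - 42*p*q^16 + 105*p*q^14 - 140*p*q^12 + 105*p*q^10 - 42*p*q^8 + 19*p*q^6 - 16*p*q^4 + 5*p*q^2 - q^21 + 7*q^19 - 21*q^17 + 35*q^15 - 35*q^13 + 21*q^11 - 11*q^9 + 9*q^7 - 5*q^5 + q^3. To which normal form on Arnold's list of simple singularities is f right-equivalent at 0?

D_{8}

The Hessian of f at 0 has rank 0. Corank 2; j^3 = (p + q)*(2*p + q)^2 has shape L^2 M (L != M), so D-series; mu = 8 gives D_8.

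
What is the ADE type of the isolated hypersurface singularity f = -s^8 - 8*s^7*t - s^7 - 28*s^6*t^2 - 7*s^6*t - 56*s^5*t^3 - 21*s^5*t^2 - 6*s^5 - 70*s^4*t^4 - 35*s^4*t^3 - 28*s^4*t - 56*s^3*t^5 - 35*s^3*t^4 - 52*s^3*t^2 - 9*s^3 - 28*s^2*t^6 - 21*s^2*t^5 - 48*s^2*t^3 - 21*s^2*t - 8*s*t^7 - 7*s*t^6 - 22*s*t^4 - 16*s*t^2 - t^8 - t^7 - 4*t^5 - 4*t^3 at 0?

D9

The Hessian of f at 0 is [[0, 0], [0, 0]] with rank 0, so corank 2. A Groebner basis of the Jacobian ideal J(f) in C{s,t} is {s^2*t^2 - 1440*s^2*t - 432*s^2 - 1920*s*t^2 - 540*s*t - 640*t^3 - 168*t^2, 1944*s^2*t + 567*s^2 + s*t^3 + 2592*s*t^2 + 702*s*t + 864*t^3 + 216*t^2, -2592*s^2*t - 729*s^2 - 3456*s*t^2 - 891*s*t + t^4 - 1152*t^3 - 270*t^2, s^3 + 2*s^2*t + 4*s*t^2/3 + 8*t^3/27}; counting standard monomials gives mu = 9. Corank 2; j^3 = -(s + t)*(3*s + 2*t)^2 has shape L^2 M (L != M), so D-series; mu = 9 gives D_9.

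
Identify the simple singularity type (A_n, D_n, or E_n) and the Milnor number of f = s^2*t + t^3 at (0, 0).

The Hessian of f at 0 has rank 0. Corank 2; j^3 = t*(s^2 + t^2) splits into three distinct lines over C (the quadratic factor has nonzero discriminant), so D_4.

Type D_{4}, Milnor number mu = 4.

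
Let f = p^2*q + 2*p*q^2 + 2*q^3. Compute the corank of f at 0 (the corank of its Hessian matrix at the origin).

The Hessian at 0 is [[0, 0], [0, 0]] of rank 0; hence corank 2.

2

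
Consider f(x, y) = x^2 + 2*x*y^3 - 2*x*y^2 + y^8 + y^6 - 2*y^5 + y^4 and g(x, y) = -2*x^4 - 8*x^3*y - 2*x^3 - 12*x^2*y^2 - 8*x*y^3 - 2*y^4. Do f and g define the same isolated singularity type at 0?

The Hessian of f at 0 has rank 1. Corank 1: A-series; mu = 7 gives A_7. The Hessian of g at 0 has rank 0. Corank 2; j^3 = -2*x^3 is a perfect cube, so E-series; the 4-jet and mu = 6 give E_6. f is A_7 but g is E_6, hence not right-equivalent.

No.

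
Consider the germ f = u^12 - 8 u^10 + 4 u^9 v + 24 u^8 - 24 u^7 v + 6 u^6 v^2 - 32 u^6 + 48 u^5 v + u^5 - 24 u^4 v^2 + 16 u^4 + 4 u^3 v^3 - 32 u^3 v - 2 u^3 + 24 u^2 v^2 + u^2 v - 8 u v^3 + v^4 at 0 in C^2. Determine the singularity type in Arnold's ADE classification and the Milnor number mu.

Type D_5, Milnor number mu = 5.

The Hessian of f at 0 has rank 0. Corank 2; j^3 = -u^2*(2*u - v) has shape L^2 M (L != M), so D-series; mu = 5 gives D_5.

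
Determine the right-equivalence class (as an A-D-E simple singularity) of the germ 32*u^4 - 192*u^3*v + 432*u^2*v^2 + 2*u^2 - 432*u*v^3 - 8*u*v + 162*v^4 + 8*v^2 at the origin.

A_{3}

The Hessian of f at 0 is [[4, -8], [-8, 16]] with rank 1, so corank 1. A Groebner basis of the Jacobian ideal J(f) in C{u,v} is {v^3, u - 2*v}; counting standard monomials gives mu = 3. Corank 1: A-series; mu = 3 gives A_3.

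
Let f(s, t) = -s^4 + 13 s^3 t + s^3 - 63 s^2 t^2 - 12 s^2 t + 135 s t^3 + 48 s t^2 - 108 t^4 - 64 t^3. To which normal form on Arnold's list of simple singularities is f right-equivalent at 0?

E7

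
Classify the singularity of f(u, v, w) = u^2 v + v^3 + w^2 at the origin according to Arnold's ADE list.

The Hessian of f at 0 has rank 1. Corank 2; j^3 = v*(u^2 + v^2) splits into three distinct lines over C (the quadratic factor has nonzero discriminant), so D_4.

D_4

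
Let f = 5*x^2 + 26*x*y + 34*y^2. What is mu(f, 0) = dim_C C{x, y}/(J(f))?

The Hessian of f at 0 is [[10, 26], [26, 68]] with rank 2, so corank 0. A Groebner basis of the Jacobian ideal J(f) in C{x,y} is {x, y}; counting standard monomials gives mu = 1. Corank 0: nondegenerate Morse point, so A_1.

1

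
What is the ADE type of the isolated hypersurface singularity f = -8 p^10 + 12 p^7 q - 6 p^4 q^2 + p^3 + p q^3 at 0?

E_{7}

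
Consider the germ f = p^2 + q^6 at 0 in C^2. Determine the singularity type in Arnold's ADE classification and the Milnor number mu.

Type A_{5}, Milnor number mu = 5.

The Hessian of f at 0 has rank 1. Corank 1: A-series; mu = 5 gives A_5.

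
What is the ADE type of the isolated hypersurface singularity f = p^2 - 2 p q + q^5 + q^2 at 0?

A4

The Hessian of f at 0 is [[2, -2], [-2, 2]] with rank 1, so corank 1. A Groebner basis of the Jacobian ideal J(f) in C{p,q} is {q^4, p - q}; counting standard monomials gives mu = 4. Corank 1: A-series; mu = 4 gives A_4.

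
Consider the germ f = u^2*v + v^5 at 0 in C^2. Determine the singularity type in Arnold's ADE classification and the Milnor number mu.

The Hessian of f at 0 is [[0, 0], [0, 0]] with rank 0, so corank 2. A Groebner basis of the Jacobian ideal J(f) in C{u,v} is {u^2/5 + v^4, u^3, u*v}; counting standard monomials gives mu = 6. Corank 2; j^3 = u^2*v has shape L^2 M (L != M), so D-series; mu = 6 gives D_6.

Type D6, Milnor number mu = 6.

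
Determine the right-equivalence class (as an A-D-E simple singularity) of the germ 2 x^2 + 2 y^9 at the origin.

The Hessian of f at 0 has rank 1. Corank 1: A-series; mu = 8 gives A_8.

A_{8}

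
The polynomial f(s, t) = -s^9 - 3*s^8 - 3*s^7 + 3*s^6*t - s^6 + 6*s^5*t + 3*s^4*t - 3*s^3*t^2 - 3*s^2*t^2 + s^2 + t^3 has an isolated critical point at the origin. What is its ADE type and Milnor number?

Type A_2, Milnor number mu = 2.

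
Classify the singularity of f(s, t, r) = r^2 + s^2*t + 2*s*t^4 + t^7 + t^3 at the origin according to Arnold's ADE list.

The Hessian of f at 0 is [[0, 0, 0], [0, 0, 0], [0, 0, 2]] with rank 1, so corank 2. A Groebner basis of the Jacobian ideal J(f) in C{s,t,r} is {t^3, s^2 + 3*t^2, s*t, r}; counting standard monomials gives mu = 4. Corank 2; j^3 = t*(s^2 + t^2) splits into three distinct lines over C (the quadratic factor has nonzero discriminant), so D_4.

D_{4}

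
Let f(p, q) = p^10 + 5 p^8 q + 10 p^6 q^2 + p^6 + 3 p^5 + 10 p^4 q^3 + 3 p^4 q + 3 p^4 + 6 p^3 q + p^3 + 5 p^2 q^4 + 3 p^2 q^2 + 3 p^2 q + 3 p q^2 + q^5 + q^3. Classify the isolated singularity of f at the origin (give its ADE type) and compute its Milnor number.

The Hessian of f at 0 has rank 0. Corank 2; j^3 = (p + q)^3 is a perfect cube, so E-series; the 5-jet and mu = 8 give E_8.

Type E8, Milnor number mu = 8.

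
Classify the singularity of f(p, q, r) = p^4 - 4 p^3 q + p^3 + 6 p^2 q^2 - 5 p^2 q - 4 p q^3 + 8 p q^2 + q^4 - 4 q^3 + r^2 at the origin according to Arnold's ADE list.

D_{5}

The Hessian of f at 0 has rank 1. Corank 2; j^3 = (p - 2*q)^2*(p - q) has shape L^2 M (L != M), so D-series; mu = 5 gives D_5.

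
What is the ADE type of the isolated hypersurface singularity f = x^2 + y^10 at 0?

A9

The Hessian of f at 0 is [[2, 0], [0, 0]] with rank 1, so corank 1. A Groebner basis of the Jacobian ideal J(f) in C{x,y} is {y^9, x}; counting standard monomials gives mu = 9. Corank 1: A-series; mu = 9 gives A_9.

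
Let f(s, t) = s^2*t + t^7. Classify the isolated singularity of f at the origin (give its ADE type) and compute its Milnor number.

Type D_8, Milnor number mu = 8.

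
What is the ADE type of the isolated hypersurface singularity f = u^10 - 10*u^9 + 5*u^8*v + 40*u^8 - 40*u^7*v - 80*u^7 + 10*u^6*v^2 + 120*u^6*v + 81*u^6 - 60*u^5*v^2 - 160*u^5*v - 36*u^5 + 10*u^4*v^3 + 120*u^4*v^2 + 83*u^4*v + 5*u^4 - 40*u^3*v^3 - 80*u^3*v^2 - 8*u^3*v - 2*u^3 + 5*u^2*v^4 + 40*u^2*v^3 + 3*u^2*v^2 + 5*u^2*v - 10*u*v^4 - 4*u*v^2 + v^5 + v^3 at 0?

The Hessian of f at 0 is [[0, 0], [0, 0]] with rank 0, so corank 2. A Groebner basis of the Jacobian ideal J(f) in C{u,v} is {u^3 - 9*u^2/4 + 7*u*v/2 - 5*v^2/4, u^2*v - 5*u^2/2 + 4*u*v - 3*v^2/2, -11*u^2/4 + u*v^2 + 9*u*v/2 - 7*v^2/4, -3*u^2 + 5*u*v + v^3 - 2*v^2}; counting standard monomials gives mu = 6. Corank 2; j^3 = -(u - v)^2*(2*u - v) has shape L^2 M (L != M), so D-series; mu = 6 gives D_6.

D_{6}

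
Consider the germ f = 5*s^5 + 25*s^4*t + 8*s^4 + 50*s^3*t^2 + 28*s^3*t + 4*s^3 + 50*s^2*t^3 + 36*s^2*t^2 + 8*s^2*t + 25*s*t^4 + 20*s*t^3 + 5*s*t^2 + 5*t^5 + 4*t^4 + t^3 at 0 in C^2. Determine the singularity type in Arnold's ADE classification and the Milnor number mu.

Type D_6, Milnor number mu = 6.

The Hessian of f at 0 has rank 0. Corank 2; j^3 = (s + t)*(2*s + t)^2 has shape L^2 M (L != M), so D-series; mu = 6 gives D_6.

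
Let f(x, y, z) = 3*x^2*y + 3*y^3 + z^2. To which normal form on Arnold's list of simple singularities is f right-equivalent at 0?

D_{4}

The Hessian of f at 0 has rank 1. Corank 2; j^3 = 3*y*(x^2 + y^2) splits into three distinct lines over C (the quadratic factor has nonzero discriminant), so D_4.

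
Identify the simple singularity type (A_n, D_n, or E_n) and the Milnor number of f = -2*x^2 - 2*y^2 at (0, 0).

Type A_{1}, Milnor number mu = 1.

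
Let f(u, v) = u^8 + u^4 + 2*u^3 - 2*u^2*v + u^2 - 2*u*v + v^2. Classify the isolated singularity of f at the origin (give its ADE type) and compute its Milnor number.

Type A_{7}, Milnor number mu = 7.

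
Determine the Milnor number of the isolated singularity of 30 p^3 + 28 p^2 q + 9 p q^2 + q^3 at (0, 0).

4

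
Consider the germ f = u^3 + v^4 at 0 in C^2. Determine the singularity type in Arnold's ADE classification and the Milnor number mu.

The Hessian of f at 0 is [[0, 0], [0, 0]] with rank 0, so corank 2. A Groebner basis of the Jacobian ideal J(f) in C{u,v} is {v^3, u^2}; counting standard monomials gives mu = 6. Corank 2; j^3 = u^3 is a perfect cube, so E-series; the 4-jet and mu = 6 give E_6.

Type E_6, Milnor number mu = 6.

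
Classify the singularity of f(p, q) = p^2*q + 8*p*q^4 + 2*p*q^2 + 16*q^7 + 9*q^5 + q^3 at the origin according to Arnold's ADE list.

D_{6}

The Hessian of f at 0 is [[0, 0], [0, 0]] with rank 0, so corank 2. A Groebner basis of the Jacobian ideal J(f) in C{p,q} is {p*q/4 + q^4 + q^2/4, p*q^2 + q^3, p^2 + 3*p*q/4 - q^2/4}; counting standard monomials gives mu = 6. Corank 2; j^3 = q*(p + q)^2 has shape L^2 M (L != M), so D-series; mu = 6 gives D_6.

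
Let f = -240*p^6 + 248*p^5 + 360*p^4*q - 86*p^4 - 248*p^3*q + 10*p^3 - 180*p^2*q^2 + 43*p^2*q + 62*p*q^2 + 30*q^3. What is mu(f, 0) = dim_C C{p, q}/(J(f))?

4

The Hessian of f at 0 has rank 0. Corank 2; j^3 = (2*p + 3*q)*(5*p^2 + 14*p*q + 10*q^2) splits into three distinct lines over C (the quadratic factor has nonzero discriminant), so D_4.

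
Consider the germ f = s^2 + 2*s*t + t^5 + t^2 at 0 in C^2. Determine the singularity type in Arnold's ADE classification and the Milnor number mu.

Type A_4, Milnor number mu = 4.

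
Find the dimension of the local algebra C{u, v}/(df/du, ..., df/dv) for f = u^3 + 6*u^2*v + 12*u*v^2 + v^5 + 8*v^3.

The Hessian of f at 0 has rank 0. Corank 2; j^3 = (u + 2*v)^3 is a perfect cube, so E-series; the 5-jet and mu = 8 give E_8.

8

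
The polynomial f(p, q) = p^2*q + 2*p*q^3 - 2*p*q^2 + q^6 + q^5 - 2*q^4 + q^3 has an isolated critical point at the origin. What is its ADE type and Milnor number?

The Hessian of f at 0 is [[0, 0], [0, 0]] with rank 0, so corank 2. A Groebner basis of the Jacobian ideal J(f) in C{p,q} is {p^3 + p^2/2 - 5*p*q^2/2 - 5*p*q/2 + 2*q^2, p^2*q + p^2/6 - 11*p*q^2/6 - 7*p*q/6 + q^2, p*q + q^3 - q^2}; counting standard monomials gives mu = 7. Corank 2; j^3 = q*(p - q)^2 has shape L^2 M (L != M), so D-series; mu = 7 gives D_7.

Type D_7, Milnor number mu = 7.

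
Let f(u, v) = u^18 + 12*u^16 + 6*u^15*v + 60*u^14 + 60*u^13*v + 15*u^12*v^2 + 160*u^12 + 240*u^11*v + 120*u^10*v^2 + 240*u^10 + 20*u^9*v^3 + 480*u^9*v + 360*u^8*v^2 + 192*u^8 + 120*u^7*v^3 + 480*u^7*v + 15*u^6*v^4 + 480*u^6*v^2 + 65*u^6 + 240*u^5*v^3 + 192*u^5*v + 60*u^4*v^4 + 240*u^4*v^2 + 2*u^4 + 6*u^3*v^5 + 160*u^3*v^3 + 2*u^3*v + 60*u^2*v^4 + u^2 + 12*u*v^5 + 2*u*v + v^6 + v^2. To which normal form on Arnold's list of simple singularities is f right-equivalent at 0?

A_{5}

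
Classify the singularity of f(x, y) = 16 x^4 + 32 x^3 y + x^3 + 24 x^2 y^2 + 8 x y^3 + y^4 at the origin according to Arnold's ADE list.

E_6

The Hessian of f at 0 is [[0, 0], [0, 0]] with rank 0, so corank 2. A Groebner basis of the Jacobian ideal J(f) in C{x,y} is {y^4, x*y^2 + y^3/6, x^2}; counting standard monomials gives mu = 6. Corank 2; j^3 = x^3 is a perfect cube, so E-series; the 4-jet and mu = 6 give E_6.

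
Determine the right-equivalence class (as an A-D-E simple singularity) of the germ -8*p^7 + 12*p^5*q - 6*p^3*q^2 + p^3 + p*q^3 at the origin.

The Hessian of f at 0 has rank 0. Corank 2; j^3 = p^3 is a perfect cube, so E-series; the 4-jet and mu = 7 give E_7.

E_7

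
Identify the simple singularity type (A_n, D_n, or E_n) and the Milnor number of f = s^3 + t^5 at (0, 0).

Type E_8, Milnor number mu = 8.

The Hessian of f at 0 has rank 0. Corank 2; j^3 = s^3 is a perfect cube, so E-series; the 5-jet and mu = 8 give E_8.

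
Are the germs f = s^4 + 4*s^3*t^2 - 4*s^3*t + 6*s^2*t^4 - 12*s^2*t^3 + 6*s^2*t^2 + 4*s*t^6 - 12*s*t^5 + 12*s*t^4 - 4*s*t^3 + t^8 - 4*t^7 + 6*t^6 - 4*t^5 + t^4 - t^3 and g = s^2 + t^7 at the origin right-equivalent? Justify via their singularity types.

No.

The Hessian of f at 0 has rank 0. Corank 2; j^3 = -t^3 is a perfect cube, so E-series; the 4-jet and mu = 6 give E_6. The Hessian of g at 0 has rank 1. Corank 1: A-series; mu = 6 gives A_6. f is E_6 but g is A_6, hence not right-equivalent.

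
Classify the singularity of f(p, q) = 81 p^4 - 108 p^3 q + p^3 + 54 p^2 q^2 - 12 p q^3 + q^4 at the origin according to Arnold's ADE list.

The Hessian of f at 0 is [[0, 0], [0, 0]] with rank 0, so corank 2. A Groebner basis of the Jacobian ideal J(f) in C{p,q} is {q^4, p*q^2 - q^3/9, p^2}; counting standard monomials gives mu = 6. Corank 2; j^3 = p^3 is a perfect cube, so E-series; the 4-jet and mu = 6 give E_6.

E6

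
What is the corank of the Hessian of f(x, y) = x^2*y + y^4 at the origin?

2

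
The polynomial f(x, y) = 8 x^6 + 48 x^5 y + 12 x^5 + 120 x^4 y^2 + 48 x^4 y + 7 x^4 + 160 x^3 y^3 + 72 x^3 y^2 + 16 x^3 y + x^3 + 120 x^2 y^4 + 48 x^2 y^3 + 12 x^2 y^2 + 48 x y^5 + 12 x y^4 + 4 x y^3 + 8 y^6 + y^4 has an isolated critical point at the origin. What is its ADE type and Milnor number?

The Hessian of f at 0 has rank 0. Corank 2; j^3 = x^3 is a perfect cube, so E-series; the 4-jet and mu = 6 give E_6.

Type E_{6}, Milnor number mu = 6.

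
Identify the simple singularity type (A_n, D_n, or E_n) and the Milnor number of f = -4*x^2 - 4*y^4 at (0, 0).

Type A_3, Milnor number mu = 3.

The Hessian of f at 0 has rank 1. Corank 1: A-series; mu = 3 gives A_3.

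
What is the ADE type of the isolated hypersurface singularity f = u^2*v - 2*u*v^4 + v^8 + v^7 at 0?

D_{9}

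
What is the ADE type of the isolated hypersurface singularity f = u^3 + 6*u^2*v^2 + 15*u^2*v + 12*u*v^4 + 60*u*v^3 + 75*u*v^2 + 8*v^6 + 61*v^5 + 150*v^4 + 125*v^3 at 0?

E_{8}

The Hessian of f at 0 has rank 0. Corank 2; j^3 = (u + 5*v)^3 is a perfect cube, so E-series; the 5-jet and mu = 8 give E_8.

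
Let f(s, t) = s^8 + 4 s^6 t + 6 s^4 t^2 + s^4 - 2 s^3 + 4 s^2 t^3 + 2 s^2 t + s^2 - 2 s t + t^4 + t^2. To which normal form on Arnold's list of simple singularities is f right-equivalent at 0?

The Hessian of f at 0 is [[2, -2], [-2, 2]] with rank 1, so corank 1. A Groebner basis of the Jacobian ideal J(f) in C{s,t} is {s^2 - s + t, s*t - s + t, -s + t^2 + t}; counting standard monomials gives mu = 3. Corank 1: A-series; mu = 3 gives A_3.

A3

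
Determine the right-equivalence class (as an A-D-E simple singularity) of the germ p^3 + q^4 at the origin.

The Hessian of f at 0 is [[0, 0], [0, 0]] with rank 0, so corank 2. A Groebner basis of the Jacobian ideal J(f) in C{p,q} is {q^3, p^2}; counting standard monomials gives mu = 6. Corank 2; j^3 = p^3 is a perfect cube, so E-series; the 4-jet and mu = 6 give E_6.

E_6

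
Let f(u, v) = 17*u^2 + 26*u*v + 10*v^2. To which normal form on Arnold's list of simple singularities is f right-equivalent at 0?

The Hessian of f at 0 has rank 2. Corank 0: nondegenerate Morse point, so A_1.

A_{1}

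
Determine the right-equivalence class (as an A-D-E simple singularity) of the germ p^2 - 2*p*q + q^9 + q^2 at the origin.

The Hessian of f at 0 has rank 1. Corank 1: A-series; mu = 8 gives A_8.

A8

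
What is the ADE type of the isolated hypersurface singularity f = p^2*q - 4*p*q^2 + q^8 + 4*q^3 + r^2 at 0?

D_9

The Hessian of f at 0 has rank 1. Corank 2; j^3 = q*(p - 2*q)^2 has shape L^2 M (L != M), so D-series; mu = 9 gives D_9.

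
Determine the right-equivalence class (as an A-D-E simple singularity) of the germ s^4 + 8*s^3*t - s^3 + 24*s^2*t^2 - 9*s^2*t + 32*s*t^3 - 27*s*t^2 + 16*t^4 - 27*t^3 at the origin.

The Hessian of f at 0 is [[0, 0], [0, 0]] with rank 0, so corank 2. A Groebner basis of the Jacobian ideal J(f) in C{s,t} is {t^4, s*t^2 + 8*t^3/3, s^2 + 6*s*t + 9*t^2}; counting standard monomials gives mu = 6. Corank 2; j^3 = -(s + 3*t)^3 is a perfect cube, so E-series; the 4-jet and mu = 6 give E_6.

E_6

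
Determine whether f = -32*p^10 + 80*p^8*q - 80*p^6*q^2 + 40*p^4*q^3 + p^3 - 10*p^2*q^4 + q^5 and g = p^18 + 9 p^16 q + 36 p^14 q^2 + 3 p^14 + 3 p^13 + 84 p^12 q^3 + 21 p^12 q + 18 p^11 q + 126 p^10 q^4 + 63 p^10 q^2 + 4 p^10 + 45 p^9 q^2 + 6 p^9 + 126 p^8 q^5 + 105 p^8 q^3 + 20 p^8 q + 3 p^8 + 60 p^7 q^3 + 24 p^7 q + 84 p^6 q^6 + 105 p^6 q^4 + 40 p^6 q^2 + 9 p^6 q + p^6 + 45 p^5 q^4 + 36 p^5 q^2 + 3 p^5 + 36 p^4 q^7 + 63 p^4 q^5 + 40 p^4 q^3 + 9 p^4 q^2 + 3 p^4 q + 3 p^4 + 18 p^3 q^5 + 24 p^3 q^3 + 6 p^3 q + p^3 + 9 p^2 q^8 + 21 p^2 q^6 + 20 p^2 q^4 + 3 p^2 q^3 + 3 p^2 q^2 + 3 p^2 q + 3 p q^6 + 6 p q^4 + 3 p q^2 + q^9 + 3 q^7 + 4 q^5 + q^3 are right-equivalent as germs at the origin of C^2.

Yes.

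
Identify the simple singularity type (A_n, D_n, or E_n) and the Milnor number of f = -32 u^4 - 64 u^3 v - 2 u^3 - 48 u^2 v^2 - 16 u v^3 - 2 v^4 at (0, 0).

Type E_6, Milnor number mu = 6.

The Hessian of f at 0 is [[0, 0], [0, 0]] with rank 0, so corank 2. A Groebner basis of the Jacobian ideal J(f) in C{u,v} is {v^4, u*v^2 + v^3/6, u^2}; counting standard monomials gives mu = 6. Corank 2; j^3 = -2*u^3 is a perfect cube, so E-series; the 4-jet and mu = 6 give E_6.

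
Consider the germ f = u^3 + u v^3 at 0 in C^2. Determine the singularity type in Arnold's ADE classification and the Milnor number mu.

Type E7, Milnor number mu = 7.

The Hessian of f at 0 has rank 0. Corank 2; j^3 = u^3 is a perfect cube, so E-series; the 4-jet and mu = 7 give E_7.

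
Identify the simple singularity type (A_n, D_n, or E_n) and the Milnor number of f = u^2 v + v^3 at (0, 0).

Type D_4, Milnor number mu = 4.

The Hessian of f at 0 is [[0, 0], [0, 0]] with rank 0, so corank 2. A Groebner basis of the Jacobian ideal J(f) in C{u,v} is {v^3, u^2 + 3*v^2, u*v}; counting standard monomials gives mu = 4. Corank 2; j^3 = v*(u^2 + v^2) splits into three distinct lines over C (the quadratic factor has nonzero discriminant), so D_4.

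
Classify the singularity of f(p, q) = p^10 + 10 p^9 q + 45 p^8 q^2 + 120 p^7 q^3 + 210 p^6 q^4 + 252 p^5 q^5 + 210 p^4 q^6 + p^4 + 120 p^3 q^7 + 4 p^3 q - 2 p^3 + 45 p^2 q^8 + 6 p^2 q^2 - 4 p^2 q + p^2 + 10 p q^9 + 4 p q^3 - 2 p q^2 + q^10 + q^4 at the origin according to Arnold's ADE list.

A9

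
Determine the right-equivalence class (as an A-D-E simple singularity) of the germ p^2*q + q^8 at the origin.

D_{9}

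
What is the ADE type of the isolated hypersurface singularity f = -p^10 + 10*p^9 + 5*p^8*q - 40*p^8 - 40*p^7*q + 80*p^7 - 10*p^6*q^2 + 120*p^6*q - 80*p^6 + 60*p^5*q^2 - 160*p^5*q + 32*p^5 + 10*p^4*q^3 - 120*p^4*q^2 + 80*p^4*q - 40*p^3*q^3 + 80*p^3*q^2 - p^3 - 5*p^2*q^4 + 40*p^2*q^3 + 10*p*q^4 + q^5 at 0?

E8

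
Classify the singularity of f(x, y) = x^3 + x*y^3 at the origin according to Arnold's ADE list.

E_{7}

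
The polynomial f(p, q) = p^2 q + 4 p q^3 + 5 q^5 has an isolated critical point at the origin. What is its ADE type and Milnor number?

Type D_{6}, Milnor number mu = 6.

The Hessian of f at 0 has rank 0. Corank 2; j^3 = p^2*q has shape L^2 M (L != M), so D-series; mu = 6 gives D_6.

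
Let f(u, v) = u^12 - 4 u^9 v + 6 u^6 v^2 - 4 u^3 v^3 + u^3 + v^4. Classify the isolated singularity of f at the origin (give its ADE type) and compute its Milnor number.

Type E6, Milnor number mu = 6.

The Hessian of f at 0 has rank 0. Corank 2; j^3 = u^3 is a perfect cube, so E-series; the 4-jet and mu = 6 give E_6.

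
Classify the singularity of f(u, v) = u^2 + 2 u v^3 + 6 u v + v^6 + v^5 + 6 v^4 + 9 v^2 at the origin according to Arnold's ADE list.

The Hessian of f at 0 is [[2, 6], [6, 18]] with rank 1, so corank 1. A Groebner basis of the Jacobian ideal J(f) in C{u,v} is {u + v^3 + 3*v, u^2 - 9*v^2, u*v + 3*v^2}; counting standard monomials gives mu = 4. Corank 1: A-series; mu = 4 gives A_4.

A_4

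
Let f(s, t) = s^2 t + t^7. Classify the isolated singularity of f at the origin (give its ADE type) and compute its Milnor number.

The Hessian of f at 0 has rank 0. Corank 2; j^3 = s^2*t has shape L^2 M (L != M), so D-series; mu = 8 gives D_8.

Type D8, Milnor number mu = 8.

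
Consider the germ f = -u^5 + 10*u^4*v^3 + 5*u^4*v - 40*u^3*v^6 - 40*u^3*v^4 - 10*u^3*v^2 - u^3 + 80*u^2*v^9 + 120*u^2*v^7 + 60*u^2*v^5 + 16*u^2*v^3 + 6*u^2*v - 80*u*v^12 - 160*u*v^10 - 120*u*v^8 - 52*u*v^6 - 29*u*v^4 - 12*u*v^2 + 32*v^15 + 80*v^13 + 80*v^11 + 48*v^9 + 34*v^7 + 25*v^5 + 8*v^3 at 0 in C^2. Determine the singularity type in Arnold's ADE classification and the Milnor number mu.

The Hessian of f at 0 is [[0, 0], [0, 0]] with rank 0, so corank 2. A Groebner basis of the Jacobian ideal J(f) in C{u,v} is {7*u^2/4 + u*v^3 - 7*u*v + 7*v^2, u^2 - 4*u*v + v^4 + 4*v^2, u^3 - 12*u*v^2 + 16*v^3, u^2*v - 4*u*v^2 + 4*v^3}; counting standard monomials gives mu = 8. Corank 2; j^3 = -(u - 2*v)^3 is a perfect cube, so E-series; the 5-jet and mu = 8 give E_8.

Type E_8, Milnor number mu = 8.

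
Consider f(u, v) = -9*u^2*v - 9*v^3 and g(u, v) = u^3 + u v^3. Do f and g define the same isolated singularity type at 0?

No.

The Hessian of f at 0 is [[0, 0], [0, 0]] with rank 0, so corank 2. A Groebner basis of the Jacobian ideal J(f) in C{u,v} is {v^3, u^2 + 3*v^2, u*v}; counting standard monomials gives mu = 4. Corank 2; j^3 = -9*v*(u^2 + v^2) splits into three distinct lines over C (the quadratic factor has nonzero discriminant), so D_4. The Hessian of g at 0 is [[0, 0], [0, 0]] with rank 0, so corank 2. A Groebner basis of the Jacobian ideal J(g) in C{u,v} is {u^3, u*v^2, 3*u^2 + v^3}; counting standard monomials gives mu = 7. Corank 2; j^3 = u^3 is a perfect cube, so E-series; the 4-jet and mu = 7 give E_7. f is D_4 but g is E_7, hence not right-equivalent.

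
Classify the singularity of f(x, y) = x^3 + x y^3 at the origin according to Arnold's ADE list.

E_{7}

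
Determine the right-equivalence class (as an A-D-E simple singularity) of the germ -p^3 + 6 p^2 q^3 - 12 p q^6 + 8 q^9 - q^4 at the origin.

The Hessian of f at 0 has rank 0. Corank 2; j^3 = -p^3 is a perfect cube, so E-series; the 4-jet and mu = 6 give E_6.

E_{6}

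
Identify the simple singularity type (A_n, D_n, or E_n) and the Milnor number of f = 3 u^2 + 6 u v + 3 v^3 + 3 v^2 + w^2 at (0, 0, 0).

The Hessian of f at 0 has rank 2. Corank 1: A-series; mu = 2 gives A_2.

Type A2, Milnor number mu = 2.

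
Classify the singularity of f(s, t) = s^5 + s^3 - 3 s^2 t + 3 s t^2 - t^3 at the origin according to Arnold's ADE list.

E8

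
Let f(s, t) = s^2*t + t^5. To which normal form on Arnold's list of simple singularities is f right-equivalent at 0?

D6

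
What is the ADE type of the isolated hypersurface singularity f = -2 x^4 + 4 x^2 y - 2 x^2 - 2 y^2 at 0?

A1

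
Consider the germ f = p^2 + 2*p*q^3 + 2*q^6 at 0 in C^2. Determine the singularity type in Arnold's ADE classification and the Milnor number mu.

Type A_{5}, Milnor number mu = 5.

The Hessian of f at 0 is [[2, 0], [0, 0]] with rank 1, so corank 1. A Groebner basis of the Jacobian ideal J(f) in C{p,q} is {p*q^2, p + q^3, p^2}; counting standard monomials gives mu = 5. Corank 1: A-series; mu = 5 gives A_5.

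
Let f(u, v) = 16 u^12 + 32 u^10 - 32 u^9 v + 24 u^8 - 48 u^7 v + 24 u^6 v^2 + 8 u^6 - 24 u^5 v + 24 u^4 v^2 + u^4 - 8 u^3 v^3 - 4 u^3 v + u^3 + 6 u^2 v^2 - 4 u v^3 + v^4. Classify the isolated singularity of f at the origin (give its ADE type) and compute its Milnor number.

The Hessian of f at 0 has rank 0. Corank 2; j^3 = u^3 is a perfect cube, so E-series; the 4-jet and mu = 6 give E_6.

Type E_6, Milnor number mu = 6.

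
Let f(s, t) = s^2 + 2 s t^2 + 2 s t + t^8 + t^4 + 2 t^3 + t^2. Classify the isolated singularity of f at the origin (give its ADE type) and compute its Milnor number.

Type A_{7}, Milnor number mu = 7.

The Hessian of f at 0 is [[2, 2], [2, 2]] with rank 1, so corank 1. A Groebner basis of the Jacobian ideal J(f) in C{s,t} is {s^4 + 6*s^3 + 14*s^2*t - 11*s^2 - 14*s*t + 3*s + 3*t, s^3*t - 3*s^3 - 6*s^2*t + 4*s^2 + 5*s*t - s - t, s + t^2 + t}; counting standard monomials gives mu = 7. Corank 1: A-series; mu = 7 gives A_7.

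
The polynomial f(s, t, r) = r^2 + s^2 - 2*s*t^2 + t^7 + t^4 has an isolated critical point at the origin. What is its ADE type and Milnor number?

The Hessian of f at 0 is [[2, 0, 0], [0, 0, 0], [0, 0, 2]] with rank 2, so corank 1. A Groebner basis of the Jacobian ideal J(f) in C{s,t,r} is {s^3, -s + t^2, r}; counting standard monomials gives mu = 6. Corank 1: A-series; mu = 6 gives A_6.

Type A6, Milnor number mu = 6.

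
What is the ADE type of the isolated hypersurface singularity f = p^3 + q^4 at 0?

E6

The Hessian of f at 0 is [[0, 0], [0, 0]] with rank 0, so corank 2. A Groebner basis of the Jacobian ideal J(f) in C{p,q} is {q^3, p^2}; counting standard monomials gives mu = 6. Corank 2; j^3 = p^3 is a perfect cube, so E-series; the 4-jet and mu = 6 give E_6.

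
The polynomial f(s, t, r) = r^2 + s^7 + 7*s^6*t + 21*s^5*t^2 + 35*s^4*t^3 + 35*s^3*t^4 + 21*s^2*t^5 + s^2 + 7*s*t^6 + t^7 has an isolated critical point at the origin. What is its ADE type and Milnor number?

Type A_{6}, Milnor number mu = 6.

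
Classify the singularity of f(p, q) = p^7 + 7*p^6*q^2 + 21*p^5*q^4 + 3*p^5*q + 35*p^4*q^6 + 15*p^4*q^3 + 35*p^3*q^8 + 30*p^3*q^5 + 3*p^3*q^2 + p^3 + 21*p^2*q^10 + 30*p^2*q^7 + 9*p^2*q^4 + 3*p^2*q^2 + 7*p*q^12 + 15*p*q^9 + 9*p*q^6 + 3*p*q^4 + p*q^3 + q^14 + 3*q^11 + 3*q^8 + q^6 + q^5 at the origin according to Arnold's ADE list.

E7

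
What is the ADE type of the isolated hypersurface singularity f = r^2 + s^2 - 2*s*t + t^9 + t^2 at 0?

A8

The Hessian of f at 0 has rank 2. Corank 1: A-series; mu = 8 gives A_8.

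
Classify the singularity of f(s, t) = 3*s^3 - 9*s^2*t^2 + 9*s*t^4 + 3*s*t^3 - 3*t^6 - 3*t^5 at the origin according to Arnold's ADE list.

The Hessian of f at 0 is [[0, 0], [0, 0]] with rank 0, so corank 2. A Groebner basis of the Jacobian ideal J(f) in C{s,t} is {-s^2 + t^4 - t^3/3, s^3, s^2*t + s^2/3 + t^3/9, -s^2 + s*t^2 - t^3/3}; counting standard monomials gives mu = 7. Corank 2; j^3 = 3*s^3 is a perfect cube, so E-series; the 4-jet and mu = 7 give E_7.

E_{7}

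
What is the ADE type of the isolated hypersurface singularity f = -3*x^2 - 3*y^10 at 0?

A_{9}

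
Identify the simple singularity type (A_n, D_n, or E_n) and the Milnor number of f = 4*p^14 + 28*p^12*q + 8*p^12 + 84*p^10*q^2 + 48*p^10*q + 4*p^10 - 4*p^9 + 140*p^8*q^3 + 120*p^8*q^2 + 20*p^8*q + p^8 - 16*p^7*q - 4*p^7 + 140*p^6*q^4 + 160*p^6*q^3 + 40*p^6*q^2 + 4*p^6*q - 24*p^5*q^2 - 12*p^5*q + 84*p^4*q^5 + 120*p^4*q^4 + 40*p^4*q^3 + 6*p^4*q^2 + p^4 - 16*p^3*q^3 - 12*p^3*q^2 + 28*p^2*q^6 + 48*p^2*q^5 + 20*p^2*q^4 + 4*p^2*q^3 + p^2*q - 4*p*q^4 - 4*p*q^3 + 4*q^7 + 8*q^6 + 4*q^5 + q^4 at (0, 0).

The Hessian of f at 0 has rank 0. Corank 2; j^3 = p^2*q has shape L^2 M (L != M), so D-series; mu = 5 gives D_5.

Type D_{5}, Milnor number mu = 5.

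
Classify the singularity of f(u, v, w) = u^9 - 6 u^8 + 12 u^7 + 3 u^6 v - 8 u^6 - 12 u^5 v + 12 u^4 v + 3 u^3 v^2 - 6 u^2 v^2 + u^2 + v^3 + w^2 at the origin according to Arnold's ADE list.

A2

The Hessian of f at 0 has rank 2. Corank 1: A-series; mu = 2 gives A_2.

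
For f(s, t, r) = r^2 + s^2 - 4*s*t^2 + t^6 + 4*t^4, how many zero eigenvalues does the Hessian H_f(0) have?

1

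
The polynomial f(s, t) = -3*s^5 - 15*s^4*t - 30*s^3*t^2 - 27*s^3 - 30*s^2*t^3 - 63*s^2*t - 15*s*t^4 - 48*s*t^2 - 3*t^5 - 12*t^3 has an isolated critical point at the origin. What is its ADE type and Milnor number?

Type D_6, Milnor number mu = 6.

The Hessian of f at 0 is [[0, 0], [0, 0]] with rank 0, so corank 2. A Groebner basis of the Jacobian ideal J(f) in C{s,t} is {-243*s*t/5 + t^4 - 162*t^2/5, s*t^2 + 2*t^3/3, s^2 + 5*s*t/3 + 2*t^2/3}; counting standard monomials gives mu = 6. Corank 2; j^3 = -3*(s + t)*(3*s + 2*t)^2 has shape L^2 M (L != M), so D-series; mu = 6 gives D_6.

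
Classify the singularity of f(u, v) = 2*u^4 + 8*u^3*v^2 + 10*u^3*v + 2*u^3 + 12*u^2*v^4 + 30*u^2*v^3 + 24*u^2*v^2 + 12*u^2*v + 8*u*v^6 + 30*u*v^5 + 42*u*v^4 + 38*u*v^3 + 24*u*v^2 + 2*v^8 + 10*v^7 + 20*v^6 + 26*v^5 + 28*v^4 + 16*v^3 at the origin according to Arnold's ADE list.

E_7

The Hessian of f at 0 is [[0, 0], [0, 0]] with rank 0, so corank 2. A Groebner basis of the Jacobian ideal J(f) in C{u,v} is {3*u^2/2 + 6*u*v + v^4 - v^3/2 + 6*v^2, u^3 - 9*u^2 - 36*u*v + 11*v^3 - 36*v^2, u^2*v + 5*u^2/2 + 10*u*v - 29*v^3/6 + 10*v^2, -u^2/2 + u*v^2 - 2*u*v + 13*v^3/6 - 2*v^2}; counting standard monomials gives mu = 7. Corank 2; j^3 = 2*(u + 2*v)^3 is a perfect cube, so E-series; the 4-jet and mu = 7 give E_7.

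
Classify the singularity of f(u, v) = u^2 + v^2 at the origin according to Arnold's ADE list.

A_1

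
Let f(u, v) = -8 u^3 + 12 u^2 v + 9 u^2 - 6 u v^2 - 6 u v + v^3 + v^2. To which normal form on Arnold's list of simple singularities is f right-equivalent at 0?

The Hessian of f at 0 has rank 1. Corank 1: A-series; mu = 2 gives A_2.

A_2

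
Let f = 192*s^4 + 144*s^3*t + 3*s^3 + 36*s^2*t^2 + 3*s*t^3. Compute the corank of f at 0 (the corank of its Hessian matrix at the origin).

Hessian at 0 has rank 0.

2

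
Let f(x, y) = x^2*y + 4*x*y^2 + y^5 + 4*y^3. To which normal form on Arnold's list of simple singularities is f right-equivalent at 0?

The Hessian of f at 0 has rank 0. Corank 2; j^3 = y*(x + 2*y)^2 has shape L^2 M (L != M), so D-series; mu = 6 gives D_6.

D_6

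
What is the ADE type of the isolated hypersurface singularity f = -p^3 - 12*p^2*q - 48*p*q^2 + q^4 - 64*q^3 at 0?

E6

The Hessian of f at 0 has rank 0. Corank 2; j^3 = -(p + 4*q)^3 is a perfect cube, so E-series; the 4-jet and mu = 6 give E_6.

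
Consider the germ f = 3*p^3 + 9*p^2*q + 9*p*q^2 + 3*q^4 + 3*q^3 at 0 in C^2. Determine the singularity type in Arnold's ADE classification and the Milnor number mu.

The Hessian of f at 0 has rank 0. Corank 2; j^3 = 3*(p + q)^3 is a perfect cube, so E-series; the 4-jet and mu = 6 give E_6.

Type E_{6}, Milnor number mu = 6.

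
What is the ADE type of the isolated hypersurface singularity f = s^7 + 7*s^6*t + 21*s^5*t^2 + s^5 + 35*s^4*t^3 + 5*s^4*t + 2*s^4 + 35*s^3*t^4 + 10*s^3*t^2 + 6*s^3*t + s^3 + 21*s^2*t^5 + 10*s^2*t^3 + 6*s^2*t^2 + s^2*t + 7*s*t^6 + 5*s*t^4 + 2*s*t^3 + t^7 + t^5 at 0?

D_8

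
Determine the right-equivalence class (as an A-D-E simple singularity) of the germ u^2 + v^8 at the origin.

The Hessian of f at 0 has rank 1. Corank 1: A-series; mu = 7 gives A_7.

A_{7}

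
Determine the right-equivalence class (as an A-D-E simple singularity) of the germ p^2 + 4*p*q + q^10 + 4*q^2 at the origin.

A_{9}

The Hessian of f at 0 has rank 1. Corank 1: A-series; mu = 9 gives A_9.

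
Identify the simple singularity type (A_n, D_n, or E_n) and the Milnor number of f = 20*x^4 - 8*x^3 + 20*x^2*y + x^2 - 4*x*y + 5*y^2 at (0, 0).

Type A_{1}, Milnor number mu = 1.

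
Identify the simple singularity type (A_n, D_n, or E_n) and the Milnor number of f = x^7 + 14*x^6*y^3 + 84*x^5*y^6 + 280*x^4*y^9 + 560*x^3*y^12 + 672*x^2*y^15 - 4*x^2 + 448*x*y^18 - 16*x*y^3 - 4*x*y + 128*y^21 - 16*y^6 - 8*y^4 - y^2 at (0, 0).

Type A_6, Milnor number mu = 6.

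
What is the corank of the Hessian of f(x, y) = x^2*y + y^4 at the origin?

The Hessian at 0 is [[0, 0], [0, 0]] of rank 0; hence corank 2.

2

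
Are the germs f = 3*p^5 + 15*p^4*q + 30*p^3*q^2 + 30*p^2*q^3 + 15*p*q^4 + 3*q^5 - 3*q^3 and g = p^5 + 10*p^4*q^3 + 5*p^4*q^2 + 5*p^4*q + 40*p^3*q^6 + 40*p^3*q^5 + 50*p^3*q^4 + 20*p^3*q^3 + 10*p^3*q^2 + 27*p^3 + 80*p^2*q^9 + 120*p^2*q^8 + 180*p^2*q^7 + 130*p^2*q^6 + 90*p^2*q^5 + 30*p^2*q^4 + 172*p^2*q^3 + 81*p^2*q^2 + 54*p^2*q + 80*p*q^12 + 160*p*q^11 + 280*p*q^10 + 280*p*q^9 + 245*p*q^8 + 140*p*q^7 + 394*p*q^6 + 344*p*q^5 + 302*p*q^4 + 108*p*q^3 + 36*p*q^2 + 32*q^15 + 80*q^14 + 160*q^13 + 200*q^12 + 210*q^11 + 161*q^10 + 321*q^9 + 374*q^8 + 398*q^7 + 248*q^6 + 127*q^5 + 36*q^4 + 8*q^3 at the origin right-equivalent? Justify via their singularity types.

The Hessian of f at 0 has rank 0. Corank 2; j^3 = -3*q^3 is a perfect cube, so E-series; the 5-jet and mu = 8 give E_8. The Hessian of g at 0 has rank 0. Corank 2; j^3 = (3*p + 2*q)^3 is a perfect cube, so E-series; the 5-jet and mu = 8 give E_8. Both have type E_8, hence right-equivalent.

Yes.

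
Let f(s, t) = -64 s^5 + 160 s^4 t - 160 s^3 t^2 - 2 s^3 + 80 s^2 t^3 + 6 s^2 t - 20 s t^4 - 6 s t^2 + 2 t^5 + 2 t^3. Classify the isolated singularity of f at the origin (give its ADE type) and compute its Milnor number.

The Hessian of f at 0 has rank 0. Corank 2; j^3 = -2*(s - t)^3 is a perfect cube, so E-series; the 5-jet and mu = 8 give E_8.

Type E_{8}, Milnor number mu = 8.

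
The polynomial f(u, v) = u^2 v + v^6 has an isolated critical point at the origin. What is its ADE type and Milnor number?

The Hessian of f at 0 has rank 0. Corank 2; j^3 = u^2*v has shape L^2 M (L != M), so D-series; mu = 7 gives D_7.

Type D_7, Milnor number mu = 7.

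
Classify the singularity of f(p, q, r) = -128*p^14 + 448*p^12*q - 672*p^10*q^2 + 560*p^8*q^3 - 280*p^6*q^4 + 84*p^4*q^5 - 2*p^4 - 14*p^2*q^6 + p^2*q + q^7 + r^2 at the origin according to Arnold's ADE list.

D_8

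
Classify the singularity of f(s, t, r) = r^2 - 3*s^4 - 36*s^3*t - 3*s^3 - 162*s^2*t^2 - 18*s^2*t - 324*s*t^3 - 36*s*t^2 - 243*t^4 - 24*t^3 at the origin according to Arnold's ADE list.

E6

The Hessian of f at 0 has rank 1. Corank 2; j^3 = -3*(s + 2*t)^3 is a perfect cube, so E-series; the 4-jet and mu = 6 give E_6.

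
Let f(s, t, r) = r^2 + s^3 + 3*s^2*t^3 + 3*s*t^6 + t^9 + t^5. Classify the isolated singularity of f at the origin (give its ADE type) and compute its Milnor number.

Type E8, Milnor number mu = 8.

The Hessian of f at 0 is [[0, 0, 0], [0, 0, 0], [0, 0, 2]] with rank 1, so corank 2. A Groebner basis of the Jacobian ideal J(f) in C{s,t,r} is {s^2/2 + s*t^3, t^4, s^3, s^2*t, r}; counting standard monomials gives mu = 8. Corank 2; j^3 = s^3 is a perfect cube, so E-series; the 5-jet and mu = 8 give E_8.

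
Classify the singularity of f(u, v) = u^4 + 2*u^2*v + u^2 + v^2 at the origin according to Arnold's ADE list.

A1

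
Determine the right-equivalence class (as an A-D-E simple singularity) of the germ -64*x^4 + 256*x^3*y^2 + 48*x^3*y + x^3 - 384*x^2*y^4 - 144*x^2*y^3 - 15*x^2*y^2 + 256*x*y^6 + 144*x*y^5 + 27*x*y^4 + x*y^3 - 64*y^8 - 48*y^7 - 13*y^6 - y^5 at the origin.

E_{7}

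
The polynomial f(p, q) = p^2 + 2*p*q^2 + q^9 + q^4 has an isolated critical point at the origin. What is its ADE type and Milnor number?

The Hessian of f at 0 has rank 1. Corank 1: A-series; mu = 8 gives A_8.

Type A8, Milnor number mu = 8.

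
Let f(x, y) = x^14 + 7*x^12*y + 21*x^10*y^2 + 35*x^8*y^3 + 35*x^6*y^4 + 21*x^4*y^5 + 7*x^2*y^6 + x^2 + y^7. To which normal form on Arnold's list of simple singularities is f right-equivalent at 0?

A6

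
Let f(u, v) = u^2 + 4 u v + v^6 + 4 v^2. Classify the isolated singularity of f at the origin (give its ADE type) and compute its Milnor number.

Type A_5, Milnor number mu = 5.

The Hessian of f at 0 has rank 1. Corank 1: A-series; mu = 5 gives A_5.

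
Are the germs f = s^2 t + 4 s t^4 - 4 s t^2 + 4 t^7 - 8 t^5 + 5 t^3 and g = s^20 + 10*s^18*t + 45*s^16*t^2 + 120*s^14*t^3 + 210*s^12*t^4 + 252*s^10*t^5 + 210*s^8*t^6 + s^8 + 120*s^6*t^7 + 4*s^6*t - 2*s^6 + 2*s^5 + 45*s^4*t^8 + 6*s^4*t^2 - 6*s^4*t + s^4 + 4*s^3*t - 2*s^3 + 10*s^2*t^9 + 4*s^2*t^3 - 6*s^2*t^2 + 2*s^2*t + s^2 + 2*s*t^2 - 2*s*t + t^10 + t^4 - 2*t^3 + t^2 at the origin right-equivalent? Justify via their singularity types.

The Hessian of f at 0 has rank 0. Corank 2; j^3 = t*(s^2 - 4*s*t + 5*t^2) splits into three distinct lines over C (the quadratic factor has nonzero discriminant), so D_4. The Hessian of g at 0 has rank 1. Corank 1: A-series; mu = 9 gives A_9. f is D_4 but g is A_9, hence not right-equivalent.

No.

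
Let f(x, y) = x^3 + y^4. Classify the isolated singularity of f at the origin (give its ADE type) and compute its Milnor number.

The Hessian of f at 0 is [[0, 0], [0, 0]] with rank 0, so corank 2. A Groebner basis of the Jacobian ideal J(f) in C{x,y} is {y^3, x^2}; counting standard monomials gives mu = 6. Corank 2; j^3 = x^3 is a perfect cube, so E-series; the 4-jet and mu = 6 give E_6.

Type E_{6}, Milnor number mu = 6.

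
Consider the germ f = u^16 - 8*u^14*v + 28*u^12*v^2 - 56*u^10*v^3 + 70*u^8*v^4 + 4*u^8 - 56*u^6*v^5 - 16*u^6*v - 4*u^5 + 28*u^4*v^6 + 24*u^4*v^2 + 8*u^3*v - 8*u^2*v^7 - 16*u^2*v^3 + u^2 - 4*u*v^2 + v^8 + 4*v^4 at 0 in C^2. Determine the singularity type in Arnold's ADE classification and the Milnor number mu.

The Hessian of f at 0 is [[2, 0], [0, 0]] with rank 1, so corank 1. A Groebner basis of the Jacobian ideal J(f) in C{u,v} is {-u^2/4 + v^4, u^3 + u*v/2 - v^3, u^2*v + u/4 - v^2/2, -u^2/2 + u*v^2}; counting standard monomials gives mu = 7. Corank 1: A-series; mu = 7 gives A_7.

Type A_7, Milnor number mu = 7.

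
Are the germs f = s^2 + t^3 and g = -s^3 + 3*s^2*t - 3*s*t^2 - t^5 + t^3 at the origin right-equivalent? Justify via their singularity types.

No.

The Hessian of f at 0 has rank 1. Corank 1: A-series; mu = 2 gives A_2. The Hessian of g at 0 has rank 0. Corank 2; j^3 = -(s - t)^3 is a perfect cube, so E-series; the 5-jet and mu = 8 give E_8. f is A_2 but g is E_8, hence not right-equivalent.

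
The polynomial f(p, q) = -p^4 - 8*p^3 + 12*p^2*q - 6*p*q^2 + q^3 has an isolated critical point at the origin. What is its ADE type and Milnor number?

Type E_{6}, Milnor number mu = 6.

The Hessian of f at 0 is [[0, 0], [0, 0]] with rank 0, so corank 2. A Groebner basis of the Jacobian ideal J(f) in C{p,q} is {q^4, p*q^2 - q^3/3, p^2 - p*q + q^2/4}; counting standard monomials gives mu = 6. Corank 2; j^3 = -(2*p - q)^3 is a perfect cube, so E-series; the 4-jet and mu = 6 give E_6.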